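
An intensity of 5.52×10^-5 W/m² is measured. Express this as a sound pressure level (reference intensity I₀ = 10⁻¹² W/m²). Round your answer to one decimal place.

77.4 dB

Dividing by I₀ shifts the exponent by 12: I/I₀ = 5.52×10^7.
L = 10·(0.7419 + 7) = 77.42 dB.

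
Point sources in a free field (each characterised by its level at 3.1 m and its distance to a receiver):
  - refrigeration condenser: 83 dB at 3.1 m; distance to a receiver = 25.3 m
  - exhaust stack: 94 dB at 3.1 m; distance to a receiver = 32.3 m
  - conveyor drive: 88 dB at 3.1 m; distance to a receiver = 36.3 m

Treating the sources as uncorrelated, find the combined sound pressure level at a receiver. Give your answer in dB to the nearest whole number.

Apply inverse-square spreading to bring every level to the receiver, then sum 10^(L/10).
refrigeration condenser: 83 − 20·log₁₀(25.3/3.1) = 83 − 18.24 = 64.76 dB.
exhaust stack: 94 − 20·log₁₀(32.3/3.1) = 94 − 20.36 = 73.64 dB.
conveyor drive: 88 − 20·log₁₀(36.3/3.1) = 88 − 21.37 = 66.63 dB.
Σ 10^(L/10) = 3.073e+07 → L_total = 10·log₁₀(3.073e+07) = 74.88 dB.

75 dB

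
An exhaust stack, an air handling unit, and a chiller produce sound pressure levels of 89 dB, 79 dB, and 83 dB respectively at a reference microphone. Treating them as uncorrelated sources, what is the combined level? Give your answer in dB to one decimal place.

90.3 dB

For uncorrelated sources the intensities add, so convert each level to linear form, sum, and take 10·log₁₀ of the total.
Σ 10^(L/10) = 10^(89/10) + 10^(79/10) + 10^(83/10) = 1.073e+09.
L_total = 10·log₁₀(1.073e+09) = 90.31 dB.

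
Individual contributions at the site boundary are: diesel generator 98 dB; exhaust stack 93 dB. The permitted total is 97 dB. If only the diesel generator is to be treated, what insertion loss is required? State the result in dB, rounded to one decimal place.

Everything except the diesel generator sums to 10^(93/10) = 1.995e+09 in linear terms, 93.00 dB.
The limit corresponds to 10^(97/10) = 5.012e+09; subtracting the fixed part leaves 3.017e+09 for the diesel generator, i.e. 94.80 dB.
Required insertion loss = 98 − 94.80 = 3.20 dB.

3.2 dB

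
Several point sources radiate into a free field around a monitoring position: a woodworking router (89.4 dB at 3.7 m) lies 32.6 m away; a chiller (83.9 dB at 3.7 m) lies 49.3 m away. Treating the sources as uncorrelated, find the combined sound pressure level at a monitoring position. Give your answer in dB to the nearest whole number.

71 dB

First find each source's level at the receiver (point-source: −20·log₁₀(r/r_ref)), then combine on an intensity basis.
woodworking router: 89.4 − 20·log₁₀(32.6/3.7) = 89.4 − 18.90 = 70.50 dB.
chiller: 83.9 − 20·log₁₀(49.3/3.7) = 83.9 − 22.49 = 61.41 dB.
Σ 10^(L/10) = 1.260e+07 → L_total = 10·log₁₀(1.260e+07) = 71.00 dB.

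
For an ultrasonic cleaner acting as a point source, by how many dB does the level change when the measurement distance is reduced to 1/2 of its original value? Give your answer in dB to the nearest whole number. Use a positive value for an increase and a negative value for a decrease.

A point source loses 6 dB per doubling of distance; generally ΔL = −20·log₁₀(r₂/r₁).
ΔL = −20·log₁₀(0.5) = +6.02 dB.

+6 dB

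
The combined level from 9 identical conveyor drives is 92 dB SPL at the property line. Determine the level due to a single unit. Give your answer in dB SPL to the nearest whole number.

82 dB SPL

Dividing the total intensity by 9 lowers the level by 10·log₁₀ 9 = 9.542 dB: L₁ = 92 − 9.542.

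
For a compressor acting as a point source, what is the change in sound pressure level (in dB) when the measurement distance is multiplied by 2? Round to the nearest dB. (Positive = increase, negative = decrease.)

-6 dB

Point-source spreading: ΔL = −20·log₁₀(r₂/r₁).
ΔL = −20·log₁₀(2) = -6.02 dB.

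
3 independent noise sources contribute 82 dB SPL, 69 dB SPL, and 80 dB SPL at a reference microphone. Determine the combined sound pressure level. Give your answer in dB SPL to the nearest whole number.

84 dB SPL

Incoherent sources combine by intensity addition: L_total = 10·log₁₀(Σ 10^(L_i/10)).
Σ 10^(L/10) = 10^(82/10) + 10^(69/10) + 10^(80/10) = 2.664e+08.
L_total = 10·log₁₀(2.664e+08) = 84.26 dB SPL.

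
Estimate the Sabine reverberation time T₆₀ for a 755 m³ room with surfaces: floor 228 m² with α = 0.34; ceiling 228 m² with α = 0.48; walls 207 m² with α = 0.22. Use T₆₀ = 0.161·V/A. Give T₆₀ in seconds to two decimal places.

A = Σ Sᵢαᵢ = 228·0.34 + 228·0.48 + 207·0.22 = 232.50 m².
T₆₀ = 0.161·V/A = 0.161·755/232.50 = 0.523 s.

0.52 s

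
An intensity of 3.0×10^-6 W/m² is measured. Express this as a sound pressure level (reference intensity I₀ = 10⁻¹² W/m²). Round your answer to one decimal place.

64.8 dB

L = 10·log₁₀(I/I₀) = 10·log₁₀(3.0×10^-6/10⁻¹²) = 10·log₁₀(3.0×10^6).
L = 10·(0.4771 + 6) = 64.77 dB.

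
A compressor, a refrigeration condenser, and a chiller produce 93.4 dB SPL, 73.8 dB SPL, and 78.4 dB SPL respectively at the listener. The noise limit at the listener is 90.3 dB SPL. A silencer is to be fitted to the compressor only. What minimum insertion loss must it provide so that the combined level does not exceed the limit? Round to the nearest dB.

Everything except the compressor sums to 10^(73.8/10) + 10^(78.4/10) = 9.317e+07 in linear terms, 79.69 dB SPL.
The limit corresponds to 10^(90.3/10) = 1.072e+09; subtracting the fixed part leaves 9.783e+08 for the compressor, i.e. 89.90 dB SPL.
So the compressor must be reduced from 93.4 to 89.90 dB SPL: IL = 3.50 dB.

3 dB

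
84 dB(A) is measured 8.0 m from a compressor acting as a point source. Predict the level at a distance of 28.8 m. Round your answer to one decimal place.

Spherical spreading from a point source gives a 20·log₁₀(r₂/r₁) drop.
L₂ = 84 − 20·log₁₀(28.8/8.0) = 84 − 11.126 = 72.87 dB(A).

72.9 dB(A)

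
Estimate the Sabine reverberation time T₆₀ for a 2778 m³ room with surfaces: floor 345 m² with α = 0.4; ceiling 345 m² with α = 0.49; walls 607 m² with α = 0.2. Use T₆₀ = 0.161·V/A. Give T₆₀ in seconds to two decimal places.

Summing Sᵢαᵢ: 345·0.4 + 345·0.49 + 607·0.2 = 428.45 m².
T₆₀ = 0.161·V/A = 0.161·2778/428.45 = 1.044 s.

1.04 s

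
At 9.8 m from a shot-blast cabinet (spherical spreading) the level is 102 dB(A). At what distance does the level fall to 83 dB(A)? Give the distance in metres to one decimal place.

For a point source L₁ − L₂ = 20·log₁₀(r₂/r₁), so r₂ = r₁·10^((L₁−L₂)/20).
r₂ = 9.8·10^((102−83)/20) = 9.8·10^(19.0/20) = 87.34 m.

87.3 m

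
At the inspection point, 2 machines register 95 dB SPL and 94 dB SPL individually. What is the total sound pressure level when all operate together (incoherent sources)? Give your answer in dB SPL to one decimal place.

For uncorrelated sources the intensities add, so convert each level to linear form, sum, and take 10·log₁₀ of the total.
Σ 10^(L/10) = 10^(95/10) + 10^(94/10) = 5.674e+09.
L_total = 10·log₁₀(5.674e+09) = 97.54 dB SPL.

97.5 dB SPL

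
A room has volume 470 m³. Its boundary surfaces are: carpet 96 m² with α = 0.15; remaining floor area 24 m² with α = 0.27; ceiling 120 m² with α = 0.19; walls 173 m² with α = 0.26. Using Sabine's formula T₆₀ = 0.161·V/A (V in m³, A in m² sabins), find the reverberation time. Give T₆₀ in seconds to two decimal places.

Total absorption A = 96·0.15 + 24·0.27 + 120·0.19 + 173·0.26 = 88.66 m² sabins.
T₆₀ = 0.161 × 470 / 88.66 = 0.853 s.

0.85 s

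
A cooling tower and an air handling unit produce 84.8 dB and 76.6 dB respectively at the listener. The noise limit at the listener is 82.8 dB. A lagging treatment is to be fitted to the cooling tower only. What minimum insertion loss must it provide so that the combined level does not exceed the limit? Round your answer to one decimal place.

The untreated sources together contribute 10^(76.6/10) = 4.571e+07, i.e. 76.60 dB.
To meet 82.8 dB overall, the treated cooling tower may contribute at most 10^(82.8/10) − 4.571e+07 = 1.448e+08, i.e. 81.61 dB.
Required insertion loss = 84.8 − 81.61 = 3.19 dB.

3.2 dB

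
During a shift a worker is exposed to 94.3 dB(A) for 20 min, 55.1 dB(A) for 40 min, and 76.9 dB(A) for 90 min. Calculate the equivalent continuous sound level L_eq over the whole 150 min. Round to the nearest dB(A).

Weight each interval's intensity by its duration and average over T = 150 min:
Σ tᵢ·10^(Lᵢ/10) = 20·10^(94.3/10) + 40·10^(55.1/10) + 90·10^(76.9/10) = 5.825e+10.
L_eq = 10·log₁₀(5.825e+10/150) = 85.89 dB(A).

86 dB(A)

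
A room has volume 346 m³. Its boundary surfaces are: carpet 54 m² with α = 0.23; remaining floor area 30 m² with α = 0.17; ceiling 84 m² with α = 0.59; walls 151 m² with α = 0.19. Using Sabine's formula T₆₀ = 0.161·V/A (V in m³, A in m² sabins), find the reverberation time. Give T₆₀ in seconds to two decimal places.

A = Σ Sᵢαᵢ = 54·0.23 + 30·0.17 + 84·0.59 + 151·0.19 = 95.77 m².
T₆₀ = 0.161 × 346 / 95.77 = 0.582 s.

0.58 s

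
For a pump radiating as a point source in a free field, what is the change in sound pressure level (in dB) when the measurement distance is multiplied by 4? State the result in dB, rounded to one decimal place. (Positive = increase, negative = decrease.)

A point source loses 6 dB per doubling of distance; generally ΔL = −20·log₁₀(r₂/r₁).
ΔL = −20·log₁₀(4) = -12.04 dB.

-12.0 dB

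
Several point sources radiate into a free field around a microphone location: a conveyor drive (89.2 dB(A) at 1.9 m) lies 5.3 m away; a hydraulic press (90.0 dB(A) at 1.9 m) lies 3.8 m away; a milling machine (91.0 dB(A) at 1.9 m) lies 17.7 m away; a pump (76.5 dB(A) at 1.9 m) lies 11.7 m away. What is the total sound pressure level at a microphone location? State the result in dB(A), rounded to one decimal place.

Propagate each source to the receiver with L = L_ref − 20·log₁₀(r/r_ref), then add intensities.
conveyor drive: 89.2 − 20·log₁₀(5.3/1.9) = 89.2 − 8.91 = 80.29 dB(A).
hydraulic press: 90.0 − 20·log₁₀(3.8/1.9) = 90.0 − 6.02 = 83.98 dB(A).
milling machine: 91.0 − 20·log₁₀(17.7/1.9) = 91.0 − 19.38 = 71.62 dB(A).
pump: 76.5 − 20·log₁₀(11.7/1.9) = 76.5 − 15.79 = 60.71 dB(A).
Σ 10^(L/10) = 3.726e+08 → L_total = 10·log₁₀(3.726e+08) = 85.71 dB(A).

85.7 dB(A)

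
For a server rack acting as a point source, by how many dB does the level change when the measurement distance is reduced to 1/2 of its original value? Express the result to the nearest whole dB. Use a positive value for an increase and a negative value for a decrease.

Point-source spreading: ΔL = −20·log₁₀(r₂/r₁).
ΔL = −20·log₁₀(0.5) = +6.02 dB.

+6 dB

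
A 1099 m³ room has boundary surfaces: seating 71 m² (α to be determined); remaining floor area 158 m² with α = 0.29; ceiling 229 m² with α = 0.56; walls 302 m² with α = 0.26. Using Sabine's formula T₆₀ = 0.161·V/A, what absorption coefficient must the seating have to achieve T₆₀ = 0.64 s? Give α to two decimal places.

0.34

A = 0.161·V/T₆₀ = 0.161·1099/0.64 = 276.47 m² sabins.
Absorption from the other surfaces = 158·0.29 + 229·0.56 + 302·0.26 = 252.58 m², so the seating must supply 23.89 m² over 71 m².
α = 23.89/71 = 0.336.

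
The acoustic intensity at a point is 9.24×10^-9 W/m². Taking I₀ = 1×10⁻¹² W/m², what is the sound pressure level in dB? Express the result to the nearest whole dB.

L = 10·log₁₀(I/I₀) = 10·log₁₀(9.24×10^-9/10⁻¹²) = 10·log₁₀(9.24×10^3).
L = 10·(0.9657 + 3) = 39.66 dB.

40 dB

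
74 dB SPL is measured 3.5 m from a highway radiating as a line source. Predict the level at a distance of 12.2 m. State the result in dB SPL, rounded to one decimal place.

Cylindrical spreading from a line source gives a 10·log₁₀(r₂/r₁) drop.
L₂ = 74 − 10·log₁₀(12.2/3.5) = 74 − 5.423 = 68.58 dB SPL.

68.6 dB SPL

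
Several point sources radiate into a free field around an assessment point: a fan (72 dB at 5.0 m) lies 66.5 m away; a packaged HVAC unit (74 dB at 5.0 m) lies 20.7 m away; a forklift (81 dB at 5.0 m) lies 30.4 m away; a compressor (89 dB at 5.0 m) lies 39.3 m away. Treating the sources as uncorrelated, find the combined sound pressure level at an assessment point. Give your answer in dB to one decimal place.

Propagate each source to the receiver with L = L_ref − 20·log₁₀(r/r_ref), then add intensities.
fan: 72 − 20·log₁₀(66.5/5.0) = 72 − 22.48 = 49.52 dB.
packaged HVAC unit: 74 − 20·log₁₀(20.7/5.0) = 74 − 12.34 = 61.66 dB.
forklift: 81 − 20·log₁₀(30.4/5.0) = 81 − 15.68 = 65.32 dB.
compressor: 89 − 20·log₁₀(39.3/5.0) = 89 − 17.91 = 71.09 dB.
Σ 10^(L/10) = 1.782e+07 → L_total = 10·log₁₀(1.782e+07) = 72.51 dB.

72.5 dB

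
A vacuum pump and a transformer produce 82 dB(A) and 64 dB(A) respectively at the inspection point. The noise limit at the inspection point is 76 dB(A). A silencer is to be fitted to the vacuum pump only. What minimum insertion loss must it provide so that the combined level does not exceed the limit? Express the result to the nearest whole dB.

6 dB

Everything except the vacuum pump sums to 10^(64/10) = 2.512e+06 in linear terms, 64.00 dB(A).
To meet 76 dB(A) overall, the treated vacuum pump may contribute at most 10^(76/10) − 2.512e+06 = 3.730e+07, i.e. 75.72 dB(A).
So the vacuum pump must be reduced from 82 to 75.72 dB(A): IL = 6.28 dB.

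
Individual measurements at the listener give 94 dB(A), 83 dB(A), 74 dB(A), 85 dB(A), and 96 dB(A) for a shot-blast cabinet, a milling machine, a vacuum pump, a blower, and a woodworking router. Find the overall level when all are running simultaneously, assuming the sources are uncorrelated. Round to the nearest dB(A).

For uncorrelated sources the intensities add, so convert each level to linear form, sum, and take 10·log₁₀ of the total.
Σ 10^(L/10) = 10^(94/10) + 10^(83/10) + 10^(74/10) + 10^(85/10) + 10^(96/10) = 7.034e+09.
L_total = 10·log₁₀(7.034e+09) = 98.47 dB(A).

98 dB(A)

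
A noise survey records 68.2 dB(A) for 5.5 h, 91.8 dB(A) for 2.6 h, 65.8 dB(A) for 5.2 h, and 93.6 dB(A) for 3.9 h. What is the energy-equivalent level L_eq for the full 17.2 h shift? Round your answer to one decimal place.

88.8 dB(A)

The energy average is taken in the linear domain: L_eq = 10·log₁₀[(Σ tᵢ·10^(Lᵢ/10))/T], T = 17.2 h.
Σ tᵢ·10^(Lᵢ/10) = 5.5·10^(68.2/10) + 2.6·10^(91.8/10) + 5.2·10^(65.8/10) + 3.9·10^(93.6/10) = 1.293e+10.
L_eq = 10·log₁₀(1.293e+10/17.2) = 88.76 dB(A).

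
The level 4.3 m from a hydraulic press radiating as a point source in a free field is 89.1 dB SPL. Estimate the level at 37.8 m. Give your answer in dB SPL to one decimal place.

Point-source attenuation: ΔL = 20·log₁₀(r₂/r₁) = 20·log₁₀(37.8/4.3) = 18.880 dB.
L₂ = 89.1 − 20·log₁₀(37.8/4.3) = 89.1 − 18.880 = 70.22 dB SPL.

70.2 dB SPL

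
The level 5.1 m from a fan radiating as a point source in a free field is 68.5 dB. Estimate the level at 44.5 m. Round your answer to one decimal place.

Spherical spreading from a point source gives a 20·log₁₀(r₂/r₁) drop.
L₂ = 68.5 − 20·log₁₀(44.5/5.1) = 68.5 − 18.816 = 49.68 dB.

49.7 dB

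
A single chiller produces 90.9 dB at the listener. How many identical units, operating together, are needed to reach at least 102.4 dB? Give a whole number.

The shortfall is 102.4 − 90.9 = 11.5 dB, and N units add 10·log₁₀ N, so need 10·log₁₀ N ≥ 11.5.
N ≥ 10^(11.5/10) = 14.125, so N = 15.

15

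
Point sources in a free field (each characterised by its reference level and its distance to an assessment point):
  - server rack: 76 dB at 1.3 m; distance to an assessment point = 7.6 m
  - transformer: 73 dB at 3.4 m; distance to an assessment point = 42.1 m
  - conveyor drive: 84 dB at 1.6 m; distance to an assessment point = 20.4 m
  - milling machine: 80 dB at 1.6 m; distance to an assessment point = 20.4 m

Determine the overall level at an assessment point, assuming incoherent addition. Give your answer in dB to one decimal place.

65.4 dB

Apply inverse-square spreading to bring every level to the receiver, then sum 10^(L/10).
server rack: 76 − 20·log₁₀(7.6/1.3) = 76 − 15.34 = 60.66 dB.
transformer: 73 − 20·log₁₀(42.1/3.4) = 73 − 21.86 = 51.14 dB.
conveyor drive: 84 − 20·log₁₀(20.4/1.6) = 84 − 22.11 = 61.89 dB.
milling machine: 80 − 20·log₁₀(20.4/1.6) = 80 − 22.11 = 57.89 dB.
Σ 10^(L/10) = 3.455e+06 → L_total = 10·log₁₀(3.455e+06) = 65.38 dB.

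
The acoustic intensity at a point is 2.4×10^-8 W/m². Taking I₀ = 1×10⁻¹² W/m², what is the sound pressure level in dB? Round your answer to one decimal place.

43.8 dB

L = 10·log₁₀(I/I₀) = 10·log₁₀(2.4×10^-8/10⁻¹²) = 10·log₁₀(2.4×10^4).
L = 10·(0.3802 + 4) = 43.80 dB.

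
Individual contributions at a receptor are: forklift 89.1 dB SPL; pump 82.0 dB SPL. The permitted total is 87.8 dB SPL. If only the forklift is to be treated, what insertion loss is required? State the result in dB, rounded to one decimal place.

Everything except the forklift sums to 10^(82.0/10) = 1.585e+08 in linear terms, 82.00 dB SPL.
To meet 87.8 dB SPL overall, the treated forklift may contribute at most 10^(87.8/10) − 1.585e+08 = 4.441e+08, i.e. 86.47 dB SPL.
So the forklift must be reduced from 89.1 to 86.47 dB SPL: IL = 2.63 dB.

2.6 dB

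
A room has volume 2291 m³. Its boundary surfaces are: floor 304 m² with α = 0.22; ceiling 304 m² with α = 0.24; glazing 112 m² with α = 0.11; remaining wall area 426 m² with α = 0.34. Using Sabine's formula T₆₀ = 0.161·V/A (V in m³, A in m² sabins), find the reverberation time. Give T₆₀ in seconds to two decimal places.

Total absorption A = 304·0.22 + 304·0.24 + 112·0.11 + 426·0.34 = 297.00 m² sabins.
T₆₀ = 0.161 × 2291 / 297.00 = 1.242 s.

1.24 s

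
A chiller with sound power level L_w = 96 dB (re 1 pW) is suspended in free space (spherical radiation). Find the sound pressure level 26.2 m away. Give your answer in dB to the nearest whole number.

Free-field spherical radiation: L_p = L_w − 10·log₁₀(4π·r²), r = 26.2 m.
4π·r² = 8626 m², 10·log₁₀ of that is 39.358 dB.
L_p = 96 − 39.358 = 56.64 dB.

57 dB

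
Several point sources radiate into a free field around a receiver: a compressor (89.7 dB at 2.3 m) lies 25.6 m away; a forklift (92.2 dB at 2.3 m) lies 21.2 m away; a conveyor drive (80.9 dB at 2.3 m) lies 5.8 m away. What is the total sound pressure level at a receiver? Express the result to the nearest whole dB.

Propagate each source to the receiver with L = L_ref − 20·log₁₀(r/r_ref), then add intensities.
compressor: 89.7 − 20·log₁₀(25.6/2.3) = 89.7 − 20.93 = 68.77 dB.
forklift: 92.2 − 20·log₁₀(21.2/2.3) = 92.2 − 19.29 = 72.91 dB.
conveyor drive: 80.9 − 20·log₁₀(5.8/2.3) = 80.9 − 8.03 = 72.87 dB.
Σ 10^(L/10) = 4.641e+07 → L_total = 10·log₁₀(4.641e+07) = 76.67 dB.

77 dB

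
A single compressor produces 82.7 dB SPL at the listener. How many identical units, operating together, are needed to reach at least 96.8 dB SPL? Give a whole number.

26

The shortfall is 96.8 − 82.7 = 14.1 dB, and N units add 10·log₁₀ N, so need 10·log₁₀ N ≥ 14.1.
N ≥ 10^(14.1/10) = 25.704, so N = 26.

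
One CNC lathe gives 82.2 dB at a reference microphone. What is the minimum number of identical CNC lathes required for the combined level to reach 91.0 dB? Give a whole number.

The shortfall is 91.0 − 82.2 = 8.8 dB, and N units add 10·log₁₀ N, so need 10·log₁₀ N ≥ 8.8.
N ≥ 10^(8.8/10) = 7.586, so N = 8.

8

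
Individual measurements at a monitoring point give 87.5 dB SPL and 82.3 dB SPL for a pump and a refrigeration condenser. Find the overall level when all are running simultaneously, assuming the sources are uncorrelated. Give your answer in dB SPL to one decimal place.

Incoherent sources combine by intensity addition: L_total = 10·log₁₀(Σ 10^(L_i/10)).
Σ 10^(L/10) = 10^(87.5/10) + 10^(82.3/10) = 7.322e+08.
L_total = 10·log₁₀(7.322e+08) = 88.65 dB SPL.

88.6 dB SPL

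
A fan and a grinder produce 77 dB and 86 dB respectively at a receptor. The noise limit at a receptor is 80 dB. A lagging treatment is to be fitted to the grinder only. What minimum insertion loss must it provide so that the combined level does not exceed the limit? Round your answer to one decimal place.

Everything except the grinder sums to 10^(77/10) = 5.012e+07 in linear terms, 77.00 dB.
The limit corresponds to 10^(80/10) = 1.000e+08; subtracting the fixed part leaves 4.988e+07 for the grinder, i.e. 76.98 dB.
So the grinder must be reduced from 86 to 76.98 dB: IL = 9.02 dB.

9.0 dB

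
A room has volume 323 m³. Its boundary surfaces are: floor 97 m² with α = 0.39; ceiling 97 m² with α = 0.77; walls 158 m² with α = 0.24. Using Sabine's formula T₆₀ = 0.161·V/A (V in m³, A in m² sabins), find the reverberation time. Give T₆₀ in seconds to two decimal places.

A = Σ Sᵢαᵢ = 97·0.39 + 97·0.77 + 158·0.24 = 150.44 m².
T₆₀ = 0.161 × 323 / 150.44 = 0.346 s.

0.35 s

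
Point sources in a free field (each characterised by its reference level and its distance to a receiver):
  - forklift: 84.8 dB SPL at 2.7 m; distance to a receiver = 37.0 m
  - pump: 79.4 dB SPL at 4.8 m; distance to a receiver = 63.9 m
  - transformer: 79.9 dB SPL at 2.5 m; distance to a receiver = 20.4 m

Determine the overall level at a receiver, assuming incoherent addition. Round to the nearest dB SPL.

First find each source's level at the receiver (point-source: −20·log₁₀(r/r_ref)), then combine on an intensity basis.
forklift: 84.8 − 20·log₁₀(37.0/2.7) = 84.8 − 22.74 = 62.06 dB SPL.
pump: 79.4 − 20·log₁₀(63.9/4.8) = 79.4 − 22.49 = 56.91 dB SPL.
transformer: 79.9 − 20·log₁₀(20.4/2.5) = 79.9 − 18.23 = 61.67 dB SPL.
Σ 10^(L/10) = 3.567e+06 → L_total = 10·log₁₀(3.567e+06) = 65.52 dB SPL.

66 dB SPL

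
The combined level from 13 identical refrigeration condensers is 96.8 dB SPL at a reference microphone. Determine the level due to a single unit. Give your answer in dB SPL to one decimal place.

85.7 dB SPL

Dividing the total intensity by 13 lowers the level by 10·log₁₀ 13 = 11.139 dB: L₁ = 96.8 − 11.139.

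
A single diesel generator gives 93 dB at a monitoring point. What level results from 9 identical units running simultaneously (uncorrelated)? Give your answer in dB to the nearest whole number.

103 dB

N identical incoherent sources raise the level by 10·log₁₀ N.
L_total = 93 + 10·log₁₀(9) = 93 + 9.542 = 102.54 dB.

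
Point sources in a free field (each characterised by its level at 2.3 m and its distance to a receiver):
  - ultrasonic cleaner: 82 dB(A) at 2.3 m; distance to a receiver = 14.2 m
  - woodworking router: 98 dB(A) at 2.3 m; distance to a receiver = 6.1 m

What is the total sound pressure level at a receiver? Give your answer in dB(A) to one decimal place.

89.5 dB(A)

First find each source's level at the receiver (point-source: −20·log₁₀(r/r_ref)), then combine on an intensity basis.
ultrasonic cleaner: 82 − 20·log₁₀(14.2/2.3) = 82 − 15.81 = 66.19 dB(A).
woodworking router: 98 − 20·log₁₀(6.1/2.3) = 98 − 8.47 = 89.53 dB(A).
Σ 10^(L/10) = 9.012e+08 → L_total = 10·log₁₀(9.012e+08) = 89.55 dB(A).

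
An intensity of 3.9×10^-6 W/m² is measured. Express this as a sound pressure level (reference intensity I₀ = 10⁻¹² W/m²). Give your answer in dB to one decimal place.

65.9 dB

I/I₀ = 3.9×10^-6/10⁻¹² = 3.9×10^6, and L = 10·log₁₀(I/I₀).
L = 10·(0.5911 + 6) = 65.91 dB.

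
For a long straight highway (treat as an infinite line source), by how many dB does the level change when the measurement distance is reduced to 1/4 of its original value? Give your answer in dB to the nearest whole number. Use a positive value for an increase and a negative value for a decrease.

With cylindrical spreading the level changes by −10·log₁₀(r₂/r₁).
ΔL = −10·log₁₀(0.25) = +6.02 dB.

+6 dB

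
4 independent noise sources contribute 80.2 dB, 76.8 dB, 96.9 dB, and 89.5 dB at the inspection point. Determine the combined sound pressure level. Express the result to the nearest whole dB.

98 dB

Incoherent sources combine by intensity addition: L_total = 10·log₁₀(Σ 10^(L_i/10)).
Σ 10^(L/10) = 10^(80.2/10) + 10^(76.8/10) + 10^(96.9/10) + 10^(89.5/10) = 5.942e+09.
L_total = 10·log₁₀(5.942e+09) = 97.74 dB.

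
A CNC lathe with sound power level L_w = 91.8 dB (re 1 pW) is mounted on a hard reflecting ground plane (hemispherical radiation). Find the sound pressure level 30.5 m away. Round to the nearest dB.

Free-field hemispherical radiation: L_p = L_w − 10·log₁₀(2π·r²), r = 30.5 m.
2π·r² = 5845 m², 10·log₁₀ of that is 37.668 dB.
L_p = 91.8 − 37.668 = 54.13 dB.

54 dB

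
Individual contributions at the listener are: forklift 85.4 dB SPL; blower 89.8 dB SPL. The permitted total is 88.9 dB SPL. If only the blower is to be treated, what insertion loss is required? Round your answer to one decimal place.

3.5 dB

The untreated sources together contribute 10^(85.4/10) = 3.467e+08, i.e. 85.40 dB SPL.
The limit corresponds to 10^(88.9/10) = 7.762e+08; subtracting the fixed part leaves 4.295e+08 for the blower, i.e. 86.33 dB SPL.
So the blower must be reduced from 89.8 to 86.33 dB SPL: IL = 3.47 dB.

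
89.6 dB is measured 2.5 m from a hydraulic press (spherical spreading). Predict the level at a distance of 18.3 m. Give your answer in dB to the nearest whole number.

For a point source, L₂ = L₁ − 20·log₁₀(r₂/r₁).
L₂ = 89.6 − 20·log₁₀(18.3/2.5) = 89.6 − 17.290 = 72.31 dB.

72 dB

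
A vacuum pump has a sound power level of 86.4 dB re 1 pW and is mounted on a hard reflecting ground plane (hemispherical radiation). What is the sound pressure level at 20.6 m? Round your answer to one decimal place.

52.1 dB

Free-field hemispherical radiation: L_p = L_w − 10·log₁₀(2π·r²), r = 20.6 m.
2π·r² = 2666 m², 10·log₁₀ of that is 34.259 dB.
L_p = 86.4 − 34.259 = 52.14 dB.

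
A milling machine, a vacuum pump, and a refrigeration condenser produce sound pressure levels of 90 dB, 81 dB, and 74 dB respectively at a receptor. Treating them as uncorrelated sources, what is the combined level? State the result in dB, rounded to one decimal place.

For uncorrelated sources the intensities add, so convert each level to linear form, sum, and take 10·log₁₀ of the total.
Σ 10^(L/10) = 10^(90/10) + 10^(81/10) + 10^(74/10) = 1.151e+09.
L_total = 10·log₁₀(1.151e+09) = 90.61 dB.

90.6 dB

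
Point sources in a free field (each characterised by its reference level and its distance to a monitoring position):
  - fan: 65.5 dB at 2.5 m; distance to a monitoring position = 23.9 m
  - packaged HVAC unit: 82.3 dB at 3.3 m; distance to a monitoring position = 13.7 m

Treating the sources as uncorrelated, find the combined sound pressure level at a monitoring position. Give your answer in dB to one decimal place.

70.0 dB

Propagate each source to the receiver with L = L_ref − 20·log₁₀(r/r_ref), then add intensities.
fan: 65.5 − 20·log₁₀(23.9/2.5) = 65.5 − 19.61 = 45.89 dB.
packaged HVAC unit: 82.3 − 20·log₁₀(13.7/3.3) = 82.3 − 12.36 = 69.94 dB.
Σ 10^(L/10) = 9.892e+06 → L_total = 10·log₁₀(9.892e+06) = 69.95 dB.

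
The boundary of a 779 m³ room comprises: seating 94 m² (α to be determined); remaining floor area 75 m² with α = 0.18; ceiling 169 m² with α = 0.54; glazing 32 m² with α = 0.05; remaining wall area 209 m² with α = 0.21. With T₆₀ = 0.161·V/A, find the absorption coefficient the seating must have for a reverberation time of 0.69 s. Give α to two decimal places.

0.34

Required total absorption A = 0.161·779/0.69 = 181.77 m².
Absorption from the other surfaces = 75·0.18 + 169·0.54 + 32·0.05 + 209·0.21 = 150.25 m², so the seating must supply 31.52 m² over 94 m².
α = 31.52/94 = 0.335.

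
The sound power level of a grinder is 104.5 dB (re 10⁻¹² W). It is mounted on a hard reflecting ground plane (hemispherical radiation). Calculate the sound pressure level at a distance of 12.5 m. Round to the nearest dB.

75 dB

The power spreads over a hemisphere of area 2π·r², so L_p = L_w − 10·log₁₀(2π·r²).
2π·r² = 981.7 m², 10·log₁₀ of that is 29.920 dB.
L_p = 104.5 − 29.920 = 74.58 dB.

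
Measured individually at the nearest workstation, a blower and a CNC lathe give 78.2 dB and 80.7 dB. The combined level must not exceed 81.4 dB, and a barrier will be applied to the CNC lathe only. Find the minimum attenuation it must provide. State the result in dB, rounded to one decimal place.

2.1 dB

Fixed contribution from the other source: Σ 10^(L/10) = 10^(78.2/10) = 6.607e+07 (78.20 dB).
The limit corresponds to 10^(81.4/10) = 1.380e+08; subtracting the fixed part leaves 7.197e+07 for the CNC lathe, i.e. 78.57 dB.
Required insertion loss = 80.7 − 78.57 = 2.13 dB.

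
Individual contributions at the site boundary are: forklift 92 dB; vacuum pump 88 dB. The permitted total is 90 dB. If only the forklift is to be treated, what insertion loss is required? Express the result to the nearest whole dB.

6 dB

Fixed contribution from the other source: Σ 10^(L/10) = 10^(88/10) = 6.310e+08 (88.00 dB).
The limit corresponds to 10^(90/10) = 1.000e+09; subtracting the fixed part leaves 3.690e+08 for the forklift, i.e. 85.67 dB.
So the forklift must be reduced from 92 to 85.67 dB: IL = 6.33 dB.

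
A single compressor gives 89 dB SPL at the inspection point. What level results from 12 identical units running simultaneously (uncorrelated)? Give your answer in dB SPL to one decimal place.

L_total = L₁ + 10·log₁₀ N for N identical incoherent sources.
L_total = 89 + 10·log₁₀(12) = 89 + 10.792 = 99.79 dB SPL.

99.8 dB SPL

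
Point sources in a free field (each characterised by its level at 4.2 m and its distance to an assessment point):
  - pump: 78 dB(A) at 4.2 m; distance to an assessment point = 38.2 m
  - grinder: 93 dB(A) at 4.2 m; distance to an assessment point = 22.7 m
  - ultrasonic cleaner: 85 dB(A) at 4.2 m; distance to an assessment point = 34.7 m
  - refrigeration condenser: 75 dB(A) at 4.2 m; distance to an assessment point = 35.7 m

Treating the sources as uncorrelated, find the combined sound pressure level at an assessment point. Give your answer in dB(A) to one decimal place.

First find each source's level at the receiver (point-source: −20·log₁₀(r/r_ref)), then combine on an intensity basis.
pump: 78 − 20·log₁₀(38.2/4.2) = 78 − 19.18 = 58.82 dB(A).
grinder: 93 − 20·log₁₀(22.7/4.2) = 93 − 14.66 = 78.34 dB(A).
ultrasonic cleaner: 85 − 20·log₁₀(34.7/4.2) = 85 − 18.34 = 66.66 dB(A).
refrigeration condenser: 75 − 20·log₁₀(35.7/4.2) = 75 − 18.59 = 56.41 dB(A).
Σ 10^(L/10) = 7.414e+07 → L_total = 10·log₁₀(7.414e+07) = 78.70 dB(A).

78.7 dB(A)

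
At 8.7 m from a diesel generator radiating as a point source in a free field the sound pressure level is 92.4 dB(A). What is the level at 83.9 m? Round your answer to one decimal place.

72.7 dB(A)

Point-source attenuation: ΔL = 20·log₁₀(r₂/r₁) = 20·log₁₀(83.9/8.7) = 19.685 dB.
L₂ = 92.4 − 20·log₁₀(83.9/8.7) = 92.4 − 19.685 = 72.72 dB(A).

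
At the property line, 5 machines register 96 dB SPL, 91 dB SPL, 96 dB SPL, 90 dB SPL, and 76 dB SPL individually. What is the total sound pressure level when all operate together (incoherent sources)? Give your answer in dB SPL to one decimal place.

100.1 dB SPL

Incoherent sources combine by intensity addition: L_total = 10·log₁₀(Σ 10^(L_i/10)).
Σ 10^(L/10) = 10^(96/10) + 10^(91/10) + 10^(96/10) + 10^(90/10) + 10^(76/10) = 1.026e+10.
L_total = 10·log₁₀(1.026e+10) = 100.11 dB SPL.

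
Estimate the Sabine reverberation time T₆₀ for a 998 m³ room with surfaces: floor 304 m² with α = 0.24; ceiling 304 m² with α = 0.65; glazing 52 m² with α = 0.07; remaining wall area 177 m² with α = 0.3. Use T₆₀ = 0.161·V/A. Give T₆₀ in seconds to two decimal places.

0.49 s

A = Σ Sᵢαᵢ = 304·0.24 + 304·0.65 + 52·0.07 + 177·0.3 = 327.30 m².
T₆₀ = 0.161·V/A = 0.161·998/327.30 = 0.491 s.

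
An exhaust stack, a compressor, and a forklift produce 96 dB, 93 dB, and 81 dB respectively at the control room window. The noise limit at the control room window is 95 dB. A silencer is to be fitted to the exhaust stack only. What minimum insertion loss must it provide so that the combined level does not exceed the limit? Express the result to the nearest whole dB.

Everything except the exhaust stack sums to 10^(93/10) + 10^(81/10) = 2.121e+09 in linear terms, 93.27 dB.
To meet 95 dB overall, the treated exhaust stack may contribute at most 10^(95/10) − 2.121e+09 = 1.041e+09, i.e. 90.18 dB.
Required insertion loss = 96 − 90.18 = 5.82 dB.

6 dB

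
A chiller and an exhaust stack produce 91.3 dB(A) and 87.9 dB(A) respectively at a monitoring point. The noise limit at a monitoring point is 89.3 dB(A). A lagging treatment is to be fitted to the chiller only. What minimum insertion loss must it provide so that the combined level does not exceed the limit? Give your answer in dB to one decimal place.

7.6 dB

Fixed contribution from the other source: Σ 10^(L/10) = 10^(87.9/10) = 6.166e+08 (87.90 dB(A)).
To meet 89.3 dB(A) overall, the treated chiller may contribute at most 10^(89.3/10) − 6.166e+08 = 2.345e+08, i.e. 83.70 dB(A).
So the chiller must be reduced from 91.3 to 83.70 dB(A): IL = 7.60 dB.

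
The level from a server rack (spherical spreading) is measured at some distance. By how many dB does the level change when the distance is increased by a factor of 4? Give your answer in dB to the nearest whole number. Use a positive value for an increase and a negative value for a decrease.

A point source loses 6 dB per doubling of distance; generally ΔL = −20·log₁₀(r₂/r₁).
ΔL = −20·log₁₀(4) = -12.04 dB.

-12 dB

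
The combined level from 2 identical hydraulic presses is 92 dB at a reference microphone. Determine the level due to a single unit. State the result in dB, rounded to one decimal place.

2 equal contributions raise the level by 10·log₁₀ 2 = 3.010 dB, so each unit alone gives 92 − 3.010.

89.0 dB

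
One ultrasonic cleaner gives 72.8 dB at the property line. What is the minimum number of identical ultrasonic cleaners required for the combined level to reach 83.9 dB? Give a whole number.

13

N identical sources give L₁ + 10·log₁₀ N, so require 10·log₁₀ N ≥ 83.9 − 72.8 = 11.1 dB.
N ≥ 10^(11.1/10) = 12.882, so N = 13.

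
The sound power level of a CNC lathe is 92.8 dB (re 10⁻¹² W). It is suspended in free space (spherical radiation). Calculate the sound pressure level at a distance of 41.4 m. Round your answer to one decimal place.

Free-field spherical radiation: L_p = L_w − 10·log₁₀(4π·r²), r = 41.4 m.
4π·r² = 2.154e+04 m², 10·log₁₀ of that is 43.332 dB.
L_p = 92.8 − 43.332 = 49.47 dB.

49.5 dB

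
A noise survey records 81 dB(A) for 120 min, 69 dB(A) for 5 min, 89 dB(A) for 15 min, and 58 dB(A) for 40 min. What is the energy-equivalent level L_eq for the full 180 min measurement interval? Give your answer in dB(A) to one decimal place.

Weight each interval's intensity by its duration and average over T = 180 min:
Σ tᵢ·10^(Lᵢ/10) = 120·10^(81/10) + 5·10^(69/10) + 15·10^(89/10) + 40·10^(58/10) = 2.709e+10.
L_eq = 10·log₁₀(2.709e+10/180) = 81.77 dB(A).

81.8 dB(A)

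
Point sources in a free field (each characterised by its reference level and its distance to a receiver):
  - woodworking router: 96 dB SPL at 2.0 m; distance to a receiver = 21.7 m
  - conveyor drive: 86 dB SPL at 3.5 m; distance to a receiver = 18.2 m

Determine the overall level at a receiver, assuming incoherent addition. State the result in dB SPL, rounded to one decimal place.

Propagate each source to the receiver with L = L_ref − 20·log₁₀(r/r_ref), then add intensities.
woodworking router: 96 − 20·log₁₀(21.7/2.0) = 96 − 20.71 = 75.29 dB SPL.
conveyor drive: 86 − 20·log₁₀(18.2/3.5) = 86 − 14.32 = 71.68 dB SPL.
Σ 10^(L/10) = 4.854e+07 → L_total = 10·log₁₀(4.854e+07) = 76.86 dB SPL.

76.9 dB SPL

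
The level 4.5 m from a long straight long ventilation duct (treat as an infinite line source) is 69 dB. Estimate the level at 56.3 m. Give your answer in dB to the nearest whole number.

For a line source, L₂ = L₁ − 10·log₁₀(r₂/r₁).
L₂ = 69 − 10·log₁₀(56.3/4.5) = 69 − 10.973 = 58.03 dB.

58 dB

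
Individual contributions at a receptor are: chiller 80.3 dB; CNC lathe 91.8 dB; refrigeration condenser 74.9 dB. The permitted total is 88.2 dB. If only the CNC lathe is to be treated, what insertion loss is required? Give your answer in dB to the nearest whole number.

Fixed contribution from the other sources: Σ 10^(L/10) = 10^(80.3/10) + 10^(74.9/10) = 1.381e+08 (81.40 dB).
The limit corresponds to 10^(88.2/10) = 6.607e+08; subtracting the fixed part leaves 5.226e+08 for the CNC lathe, i.e. 87.18 dB.
So the CNC lathe must be reduced from 91.8 to 87.18 dB: IL = 4.62 dB.

5 dB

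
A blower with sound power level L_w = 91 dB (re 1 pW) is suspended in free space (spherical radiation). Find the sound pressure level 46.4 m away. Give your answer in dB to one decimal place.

Free-field spherical radiation: L_p = L_w − 10·log₁₀(4π·r²), r = 46.4 m.
4π·r² = 2.705e+04 m², 10·log₁₀ of that is 44.322 dB.
L_p = 91 − 44.322 = 46.68 dB.

46.7 dB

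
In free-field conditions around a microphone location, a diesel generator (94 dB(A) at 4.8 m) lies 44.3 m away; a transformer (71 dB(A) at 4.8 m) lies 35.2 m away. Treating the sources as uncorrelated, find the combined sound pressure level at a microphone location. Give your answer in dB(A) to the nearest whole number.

75 dB(A)

First find each source's level at the receiver (point-source: −20·log₁₀(r/r_ref)), then combine on an intensity basis.
diesel generator: 94 − 20·log₁₀(44.3/4.8) = 94 − 19.30 = 74.70 dB(A).
transformer: 71 − 20·log₁₀(35.2/4.8) = 71 − 17.31 = 53.69 dB(A).
Σ 10^(L/10) = 2.972e+07 → L_total = 10·log₁₀(2.972e+07) = 74.73 dB(A).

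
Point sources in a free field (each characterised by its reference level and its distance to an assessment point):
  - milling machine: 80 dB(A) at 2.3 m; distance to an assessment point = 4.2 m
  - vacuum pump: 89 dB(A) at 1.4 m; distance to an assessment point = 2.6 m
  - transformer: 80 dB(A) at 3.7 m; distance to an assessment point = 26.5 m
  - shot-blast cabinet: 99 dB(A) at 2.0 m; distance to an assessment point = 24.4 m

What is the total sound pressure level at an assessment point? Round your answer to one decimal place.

First find each source's level at the receiver (point-source: −20·log₁₀(r/r_ref)), then combine on an intensity basis.
milling machine: 80 − 20·log₁₀(4.2/2.3) = 80 − 5.23 = 74.77 dB(A).
vacuum pump: 89 − 20·log₁₀(2.6/1.4) = 89 − 5.38 = 83.62 dB(A).
transformer: 80 − 20·log₁₀(26.5/3.7) = 80 − 17.10 = 62.90 dB(A).
shot-blast cabinet: 99 − 20·log₁₀(24.4/2.0) = 99 − 21.73 = 77.27 dB(A).
Σ 10^(L/10) = 3.156e+08 → L_total = 10·log₁₀(3.156e+08) = 84.99 dB(A).

85.0 dB(A)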